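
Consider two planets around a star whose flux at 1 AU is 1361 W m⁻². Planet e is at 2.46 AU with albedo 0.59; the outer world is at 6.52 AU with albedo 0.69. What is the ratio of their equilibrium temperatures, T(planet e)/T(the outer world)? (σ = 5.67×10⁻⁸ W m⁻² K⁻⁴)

T₁/T₂ ≈ 1.746

T_eq = [S₀(1−A)/(4σd²)]^(1/4), so T ∝ (1−A)^(1/4) / √d.
T₁ = [1361×0.41/(4×5.67×10⁻⁸×2.46²)]^(1/4) = 142.00 K.
T₂ = [1361×0.31/(4×5.67×10⁻⁸×6.52²)]^(1/4) = 81.33 K.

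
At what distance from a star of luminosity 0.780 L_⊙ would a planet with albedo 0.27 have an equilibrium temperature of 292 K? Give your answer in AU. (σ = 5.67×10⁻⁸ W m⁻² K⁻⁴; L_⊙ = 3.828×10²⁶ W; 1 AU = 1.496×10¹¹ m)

d ≈ 0.686 AU

L = 0.780 × 3.828×10²⁶ = 2.99×10²⁶ W.
From T_eq⁴ = L(1−A)/(16πσd²): d = √[L(1−A)/(16πσT_eq⁴)].
d = √[2.99×10²⁶ × 0.73 / (16π × 5.67×10⁻⁸ × (292)⁴)] = 1.03×10¹¹ m = 0.686 AU.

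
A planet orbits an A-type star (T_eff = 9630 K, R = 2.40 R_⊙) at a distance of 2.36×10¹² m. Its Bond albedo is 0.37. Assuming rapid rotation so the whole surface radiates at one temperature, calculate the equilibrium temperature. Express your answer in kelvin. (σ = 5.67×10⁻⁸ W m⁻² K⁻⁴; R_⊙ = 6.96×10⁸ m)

R_⋆ = 2.40 × 6.96×10⁸ = 1.67×10⁹ m.
L = 4πR_⋆²σT_⋆⁴ = 4π(1.67×10⁹)² × 5.67×10⁻⁸ × (9630)⁴ = 1.71×10²⁸ W.
S = L/(4πd²) = 244 W m⁻².
Energy balance: absorbed = emitted ⇒ πR²·S(1−A) = 4πR²·σT_eq⁴, so T_eq⁴ = S(1−A)/(4σ).
T_eq = [244 × 0.63 / (4 × 5.67×10⁻⁸)]^(1/4) = (6.79×10⁸)^(1/4) = 161 K.

T_eq ≈ 161 K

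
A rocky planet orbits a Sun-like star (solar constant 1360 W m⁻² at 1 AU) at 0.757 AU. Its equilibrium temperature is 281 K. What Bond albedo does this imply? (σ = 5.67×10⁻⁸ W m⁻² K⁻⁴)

Flux at 0.757 AU: S = 1360/0.757² = 2370 W m⁻².
From T_eq⁴ = S(1−A)/(4σ): 1−A = 4σT_eq⁴/S.
1−A = 4 × 5.67×10⁻⁸ × (281)⁴ / 2370 = 0.596.

A ≈ 0.40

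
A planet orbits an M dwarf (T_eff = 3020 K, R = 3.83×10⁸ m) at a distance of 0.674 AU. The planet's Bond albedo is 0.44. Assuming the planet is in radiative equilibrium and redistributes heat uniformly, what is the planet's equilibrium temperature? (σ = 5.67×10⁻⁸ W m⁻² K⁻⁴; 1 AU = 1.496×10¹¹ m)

d = 0.674 AU = 1.01×10¹¹ m.
L = 4πR_⋆²σT_⋆⁴ = 4π(3.83×10⁸)² × 5.67×10⁻⁸ × (3020)⁴ = 8.69×10²⁴ W.
S = L/(4πd²) = 68.0 W m⁻².
Energy balance: absorbed = emitted ⇒ πR²·S(1−A) = 4πR²·σT_eq⁴, so T_eq⁴ = S(1−A)/(4σ).
T_eq = [68.0 × 0.56 / (4 × 5.67×10⁻⁸)]^(1/4) = (1.68×10⁸)^(1/4) = 114 K.

T_eq ≈ 114 K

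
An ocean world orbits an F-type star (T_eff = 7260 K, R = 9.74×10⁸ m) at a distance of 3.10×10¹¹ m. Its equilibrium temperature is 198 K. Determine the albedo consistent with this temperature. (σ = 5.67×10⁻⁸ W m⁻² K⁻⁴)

A ≈ 0.78

L = 4πR_⋆²σT_⋆⁴ = 4π(9.74×10⁸)² × 5.67×10⁻⁸ × (7260)⁴ = 1.88×10²⁷ W.
S = L/(4πd²) = 1550 W m⁻².
From T_eq⁴ = S(1−A)/(4σ): 1−A = 4σT_eq⁴/S.
1−A = 4 × 5.67×10⁻⁸ × (198)⁴ / 1550 = 0.224.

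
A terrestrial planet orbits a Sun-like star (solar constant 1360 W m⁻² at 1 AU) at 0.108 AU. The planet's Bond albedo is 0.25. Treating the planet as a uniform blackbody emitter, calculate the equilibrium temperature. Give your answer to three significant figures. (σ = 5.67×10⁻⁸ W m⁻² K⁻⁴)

T_eq ≈ 788 K

Flux at 0.108 AU: S = 1360/0.108² = 1.17×10⁵ W m⁻².
Energy balance: absorbed = emitted ⇒ πR²·S(1−A) = 4πR²·σT_eq⁴, so T_eq⁴ = S(1−A)/(4σ).
T_eq = [1.17×10⁵ × 0.75 / (4 × 5.67×10⁻⁸)]^(1/4) = (3.86×10¹¹)^(1/4) = 788 K.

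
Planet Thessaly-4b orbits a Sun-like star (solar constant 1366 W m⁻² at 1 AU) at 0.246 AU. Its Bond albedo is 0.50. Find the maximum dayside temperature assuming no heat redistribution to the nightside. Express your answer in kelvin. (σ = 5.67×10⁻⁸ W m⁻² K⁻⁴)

T_ss ≈ 668 K

Flux at 0.246 AU: S = 1366/0.246² = 2.26×10⁴ W m⁻².
With no redistribution each surface element balances locally: S(1−A) = σT⁴.
T = [2.26×10⁴ × 0.50 / 5.67×10⁻⁸]^(1/4) = (1.99×10¹¹)^(1/4) = 668 K.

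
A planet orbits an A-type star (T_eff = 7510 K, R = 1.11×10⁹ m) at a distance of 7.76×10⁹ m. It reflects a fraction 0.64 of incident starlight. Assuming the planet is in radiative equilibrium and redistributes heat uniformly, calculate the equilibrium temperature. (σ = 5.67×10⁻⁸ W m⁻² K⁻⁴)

T_eq ≈ 1560 K

L = 4πR_⋆²σT_⋆⁴ = 4π(1.11×10⁹)² × 5.67×10⁻⁸ × (7510)⁴ = 2.79×10²⁷ W.
S = L/(4πd²) = 3.69×10⁶ W m⁻².
Energy balance: absorbed = emitted ⇒ πR²·S(1−A) = 4πR²·σT_eq⁴, so T_eq⁴ = S(1−A)/(4σ).
T_eq = [3.69×10⁶ × 0.36 / (4 × 5.67×10⁻⁸)]^(1/4) = (5.86×10¹²)^(1/4) = 1560 K.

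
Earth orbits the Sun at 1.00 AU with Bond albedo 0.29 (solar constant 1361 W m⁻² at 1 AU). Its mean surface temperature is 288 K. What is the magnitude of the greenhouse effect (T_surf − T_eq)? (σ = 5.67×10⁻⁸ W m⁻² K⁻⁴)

ΔT ≈ 32.5 K

S = 1361/1.00² = 1361 W m⁻².
T_eq = [S(1−A)/(4σ)]^(1/4) = [1361×0.71/(4×5.67×10⁻⁸)]^(1/4) = 255.5 K.
ΔT = T_surf − T_eq = 288 − 255.5.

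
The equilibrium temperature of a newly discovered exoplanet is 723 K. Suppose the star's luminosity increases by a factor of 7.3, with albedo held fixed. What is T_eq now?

T_eq ≈ 1190 K

T_eq ∝ L^(1/4) · d^(−1/2).
T′ = 723 × 7.3^(1/4) = 1190 K.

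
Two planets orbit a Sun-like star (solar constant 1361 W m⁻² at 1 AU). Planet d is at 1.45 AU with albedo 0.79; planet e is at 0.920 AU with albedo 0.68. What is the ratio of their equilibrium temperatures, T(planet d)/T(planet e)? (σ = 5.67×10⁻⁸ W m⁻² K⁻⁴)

T₁/T₂ ≈ 0.717

T_eq = [S₀(1−A)/(4σd²)]^(1/4), so T ∝ (1−A)^(1/4) / √d.
T₁ = [1361×0.21/(4×5.67×10⁻⁸×1.45²)]^(1/4) = 156.47 K.
T₂ = [1361×0.32/(4×5.67×10⁻⁸×0.920²)]^(1/4) = 218.25 K.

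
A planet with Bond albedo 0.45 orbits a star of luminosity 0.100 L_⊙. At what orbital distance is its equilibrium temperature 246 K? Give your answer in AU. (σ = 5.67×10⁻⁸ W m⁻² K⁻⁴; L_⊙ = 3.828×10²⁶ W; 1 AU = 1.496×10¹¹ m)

d ≈ 0.300 AU

L = 0.100 × 3.828×10²⁶ = 3.83×10²⁵ W.
From T_eq⁴ = L(1−A)/(16πσd²): d = √[L(1−A)/(16πσT_eq⁴)].
d = √[3.83×10²⁵ × 0.55 / (16π × 5.67×10⁻⁸ × (246)⁴)] = 4.49×10¹⁰ m = 0.300 AU.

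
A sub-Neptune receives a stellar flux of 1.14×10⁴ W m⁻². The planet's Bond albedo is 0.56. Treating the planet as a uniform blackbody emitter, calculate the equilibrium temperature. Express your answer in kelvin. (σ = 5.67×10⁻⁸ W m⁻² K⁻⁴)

Energy balance: absorbed = emitted ⇒ πR²·S(1−A) = 4πR²·σT_eq⁴, so T_eq⁴ = S(1−A)/(4σ).
T_eq = [1.14×10⁴ × 0.44 / (4 × 5.67×10⁻⁸)]^(1/4) = (2.21×10¹⁰)^(1/4) = 386 K.

T_eq ≈ 386 K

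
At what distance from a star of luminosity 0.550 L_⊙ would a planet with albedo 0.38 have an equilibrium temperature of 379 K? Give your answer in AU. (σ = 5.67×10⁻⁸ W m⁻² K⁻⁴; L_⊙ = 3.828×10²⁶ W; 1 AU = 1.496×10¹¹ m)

L = 0.550 × 3.828×10²⁶ = 2.11×10²⁶ W.
From T_eq⁴ = L(1−A)/(16πσd²): d = √[L(1−A)/(16πσT_eq⁴)].
d = √[2.11×10²⁶ × 0.62 / (16π × 5.67×10⁻⁸ × (379)⁴)] = 4.71×10¹⁰ m = 0.315 AU.

d ≈ 0.315 AU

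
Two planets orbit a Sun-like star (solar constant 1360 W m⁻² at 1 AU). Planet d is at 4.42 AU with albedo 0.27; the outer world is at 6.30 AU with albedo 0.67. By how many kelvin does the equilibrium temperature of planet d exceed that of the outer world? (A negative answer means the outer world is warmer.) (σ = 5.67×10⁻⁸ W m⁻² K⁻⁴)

T_eq = [S₀(1−A)/(4σd²)]^(1/4), so T ∝ (1−A)^(1/4) / √d.
T₁ = [1360×0.73/(4×5.67×10⁻⁸×4.42²)]^(1/4) = 122.35 K.
T₂ = [1360×0.33/(4×5.67×10⁻⁸×6.30²)]^(1/4) = 84.03 K.

ΔT ≈ 38.3 K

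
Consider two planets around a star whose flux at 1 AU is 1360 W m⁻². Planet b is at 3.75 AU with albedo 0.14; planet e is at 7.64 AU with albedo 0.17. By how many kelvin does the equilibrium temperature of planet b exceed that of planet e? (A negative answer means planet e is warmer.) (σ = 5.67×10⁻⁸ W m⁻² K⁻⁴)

T_eq = [S₀(1−A)/(4σd²)]^(1/4), so T ∝ (1−A)^(1/4) / √d.
T₁ = [1360×0.86/(4×5.67×10⁻⁸×3.75²)]^(1/4) = 138.38 K.
T₂ = [1360×0.83/(4×5.67×10⁻⁸×7.64²)]^(1/4) = 96.09 K.

ΔT ≈ 42.3 K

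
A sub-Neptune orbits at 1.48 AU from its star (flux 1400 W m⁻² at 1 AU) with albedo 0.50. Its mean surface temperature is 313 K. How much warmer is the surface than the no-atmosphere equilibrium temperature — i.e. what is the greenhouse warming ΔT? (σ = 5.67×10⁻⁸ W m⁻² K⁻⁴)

S = 1400/1.48² = 639.2 W m⁻².
T_eq = [S(1−A)/(4σ)]^(1/4) = [639.2×0.50/(4×5.67×10⁻⁸)]^(1/4) = 193.7 K.
ΔT = T_surf − T_eq = 313 − 193.7.

ΔT ≈ 119.3 K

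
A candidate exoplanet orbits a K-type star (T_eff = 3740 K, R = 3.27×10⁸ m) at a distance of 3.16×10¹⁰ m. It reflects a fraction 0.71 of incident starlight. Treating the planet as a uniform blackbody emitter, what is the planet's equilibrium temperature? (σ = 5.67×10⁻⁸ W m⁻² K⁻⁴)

T_eq ≈ 197 K

L = 4πR_⋆²σT_⋆⁴ = 4π(3.27×10⁸)² × 5.67×10⁻⁸ × (3740)⁴ = 1.49×10²⁵ W.
S = L/(4πd²) = 1190 W m⁻².
Energy balance: absorbed = emitted ⇒ πR²·S(1−A) = 4πR²·σT_eq⁴, so T_eq⁴ = S(1−A)/(4σ).
T_eq = [1190 × 0.29 / (4 × 5.67×10⁻⁸)]^(1/4) = (1.52×10⁹)^(1/4) = 197 K.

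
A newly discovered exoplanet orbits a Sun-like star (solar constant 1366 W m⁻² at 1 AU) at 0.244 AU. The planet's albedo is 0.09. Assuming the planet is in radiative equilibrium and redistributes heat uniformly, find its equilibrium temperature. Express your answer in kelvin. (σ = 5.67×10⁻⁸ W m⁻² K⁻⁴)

T_eq ≈ 551 K

Flux at 0.244 AU: S = 1366/0.244² = 2.29×10⁴ W m⁻².
Energy balance: absorbed = emitted ⇒ πR²·S(1−A) = 4πR²·σT_eq⁴, so T_eq⁴ = S(1−A)/(4σ).
T_eq = [2.29×10⁴ × 0.91 / (4 × 5.67×10⁻⁸)]^(1/4) = (9.21×10¹⁰)^(1/4) = 551 K.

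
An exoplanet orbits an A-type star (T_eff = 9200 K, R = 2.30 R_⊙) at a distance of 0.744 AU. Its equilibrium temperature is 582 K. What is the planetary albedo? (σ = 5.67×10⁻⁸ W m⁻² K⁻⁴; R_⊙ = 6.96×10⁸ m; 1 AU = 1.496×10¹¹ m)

A ≈ 0.69

R_⋆ = 2.30 × 6.96×10⁸ = 1.60×10⁹ m.
d = 0.744 AU = 1.11×10¹¹ m.
L = 4πR_⋆²σT_⋆⁴ = 4π(1.60×10⁹)² × 5.67×10⁻⁸ × (9200)⁴ = 1.31×10²⁸ W.
S = L/(4πd²) = 8.40×10⁴ W m⁻².
From T_eq⁴ = S(1−A)/(4σ): 1−A = 4σT_eq⁴/S.
1−A = 4 × 5.67×10⁻⁸ × (582)⁴ / 8.40×10⁴ = 0.310.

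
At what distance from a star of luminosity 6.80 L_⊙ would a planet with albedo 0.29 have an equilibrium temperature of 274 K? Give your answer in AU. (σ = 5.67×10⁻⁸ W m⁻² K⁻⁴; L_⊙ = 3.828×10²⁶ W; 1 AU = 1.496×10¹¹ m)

d ≈ 2.27 AU

L = 6.80 × 3.828×10²⁶ = 2.60×10²⁷ W.
From T_eq⁴ = L(1−A)/(16πσd²): d = √[L(1−A)/(16πσT_eq⁴)].
d = √[2.60×10²⁷ × 0.71 / (16π × 5.67×10⁻⁸ × (274)⁴)] = 3.39×10¹¹ m = 2.27 AU.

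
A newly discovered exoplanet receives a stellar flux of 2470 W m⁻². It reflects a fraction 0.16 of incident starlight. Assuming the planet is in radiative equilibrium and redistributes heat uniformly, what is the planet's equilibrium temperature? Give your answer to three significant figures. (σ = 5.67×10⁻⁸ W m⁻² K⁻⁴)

Energy balance: absorbed = emitted ⇒ πR²·S(1−A) = 4πR²·σT_eq⁴, so T_eq⁴ = S(1−A)/(4σ).
T_eq = [2470 × 0.84 / (4 × 5.67×10⁻⁸)]^(1/4) = (9.15×10⁹)^(1/4) = 309 K.

T_eq ≈ 309 K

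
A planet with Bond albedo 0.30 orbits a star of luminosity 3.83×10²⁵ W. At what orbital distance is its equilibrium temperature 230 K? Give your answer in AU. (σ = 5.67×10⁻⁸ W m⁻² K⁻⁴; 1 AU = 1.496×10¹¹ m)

From T_eq⁴ = L(1−A)/(16πσd²): d = √[L(1−A)/(16πσT_eq⁴)].
d = √[3.83×10²⁵ × 0.70 / (16π × 5.67×10⁻⁸ × (230)⁴)] = 5.80×10¹⁰ m = 0.388 AU.

d ≈ 0.388 AU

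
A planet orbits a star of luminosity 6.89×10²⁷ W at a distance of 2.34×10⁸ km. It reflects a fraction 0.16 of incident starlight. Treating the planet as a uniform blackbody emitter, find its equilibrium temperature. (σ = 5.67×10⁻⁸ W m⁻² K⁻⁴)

T_eq ≈ 439 K

d = 2.34×10⁸ km = 2.34×10¹¹ m.
Flux: S = L/(4πd²) = 6.89×10²⁷/(4π×(2.34×10¹¹)²) = 1.00×10⁴ W m⁻².
Energy balance: absorbed = emitted ⇒ πR²·S(1−A) = 4πR²·σT_eq⁴, so T_eq⁴ = S(1−A)/(4σ).
T_eq = [1.00×10⁴ × 0.84 / (4 × 5.67×10⁻⁸)]^(1/4) = (3.71×10¹⁰)^(1/4) = 439 K.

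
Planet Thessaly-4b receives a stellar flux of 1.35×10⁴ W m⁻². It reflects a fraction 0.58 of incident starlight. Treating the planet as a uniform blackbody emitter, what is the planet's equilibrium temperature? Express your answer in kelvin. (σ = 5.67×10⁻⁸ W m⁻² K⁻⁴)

Energy balance: absorbed = emitted ⇒ πR²·S(1−A) = 4πR²·σT_eq⁴, so T_eq⁴ = S(1−A)/(4σ).
T_eq = [1.35×10⁴ × 0.42 / (4 × 5.67×10⁻⁸)]^(1/4) = (2.50×10¹⁰)^(1/4) = 398 K.

T_eq ≈ 398 K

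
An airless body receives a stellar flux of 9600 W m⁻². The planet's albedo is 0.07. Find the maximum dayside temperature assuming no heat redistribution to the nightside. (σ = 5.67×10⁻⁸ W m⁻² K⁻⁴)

T_ss ≈ 630 K

With no redistribution each surface element balances locally: S(1−A) = σT⁴.
T = [9600 × 0.93 / 5.67×10⁻⁸]^(1/4) = (1.57×10¹¹)^(1/4) = 630 K.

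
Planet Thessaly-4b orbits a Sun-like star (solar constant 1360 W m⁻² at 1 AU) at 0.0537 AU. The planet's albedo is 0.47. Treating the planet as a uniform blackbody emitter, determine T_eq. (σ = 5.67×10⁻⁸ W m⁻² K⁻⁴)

T_eq ≈ 1020 K

Flux at 0.0537 AU: S = 1360/0.0537² = 4.72×10⁵ W m⁻².
Energy balance: absorbed = emitted ⇒ πR²·S(1−A) = 4πR²·σT_eq⁴, so T_eq⁴ = S(1−A)/(4σ).
T_eq = [4.72×10⁵ × 0.53 / (4 × 5.67×10⁻⁸)]^(1/4) = (1.10×10¹²)^(1/4) = 1020 K.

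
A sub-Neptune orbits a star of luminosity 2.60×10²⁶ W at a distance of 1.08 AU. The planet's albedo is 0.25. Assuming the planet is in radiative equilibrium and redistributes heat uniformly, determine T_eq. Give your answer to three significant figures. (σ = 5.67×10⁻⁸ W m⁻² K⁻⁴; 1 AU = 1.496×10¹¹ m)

d = 1.08 AU = 1.62×10¹¹ m.
Flux: S = L/(4πd²) = 2.60×10²⁶/(4π×(1.62×10¹¹)²) = 793 W m⁻².
Energy balance: absorbed = emitted ⇒ πR²·S(1−A) = 4πR²·σT_eq⁴, so T_eq⁴ = S(1−A)/(4σ).
T_eq = [793 × 0.75 / (4 × 5.67×10⁻⁸)]^(1/4) = (2.62×10⁹)^(1/4) = 226 K.

T_eq ≈ 226 K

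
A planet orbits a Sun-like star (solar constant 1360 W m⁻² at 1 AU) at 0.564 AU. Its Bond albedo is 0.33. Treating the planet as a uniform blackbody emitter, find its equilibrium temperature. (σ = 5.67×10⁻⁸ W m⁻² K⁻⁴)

T_eq ≈ 335 K

Flux at 0.564 AU: S = 1360/0.564² = 4280 W m⁻².
Energy balance: absorbed = emitted ⇒ πR²·S(1−A) = 4πR²·σT_eq⁴, so T_eq⁴ = S(1−A)/(4σ).
T_eq = [4280 × 0.67 / (4 × 5.67×10⁻⁸)]^(1/4) = (1.26×10¹⁰)^(1/4) = 335 K.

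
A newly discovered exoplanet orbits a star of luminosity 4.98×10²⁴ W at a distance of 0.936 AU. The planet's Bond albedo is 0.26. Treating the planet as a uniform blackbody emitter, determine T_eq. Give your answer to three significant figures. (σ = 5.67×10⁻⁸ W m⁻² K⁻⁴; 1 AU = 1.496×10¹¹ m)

T_eq ≈ 90.1 K

d = 0.936 AU = 1.40×10¹¹ m.
Flux: S = L/(4πd²) = 4.98×10²⁴/(4π×(1.40×10¹¹)²) = 20.2 W m⁻².
Energy balance: absorbed = emitted ⇒ πR²·S(1−A) = 4πR²·σT_eq⁴, so T_eq⁴ = S(1−A)/(4σ).
T_eq = [20.2 × 0.74 / (4 × 5.67×10⁻⁸)]^(1/4) = (6.59×10⁷)^(1/4) = 90.1 K.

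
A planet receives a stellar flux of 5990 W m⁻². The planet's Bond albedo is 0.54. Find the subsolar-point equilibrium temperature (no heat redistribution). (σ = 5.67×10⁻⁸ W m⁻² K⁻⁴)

At the subsolar point the surface absorbs S(1−A) and emits σT⁴ per unit area — no factor of 4, since only the local patch is in balance.
T = [5990 × 0.46 / 5.67×10⁻⁸]^(1/4) = (4.86×10¹⁰)^(1/4) = 470 K.

T_ss ≈ 470 K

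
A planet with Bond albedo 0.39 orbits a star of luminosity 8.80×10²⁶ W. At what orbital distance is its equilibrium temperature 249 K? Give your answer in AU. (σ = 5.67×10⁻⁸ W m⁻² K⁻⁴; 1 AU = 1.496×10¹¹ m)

d ≈ 1.48 AU

From T_eq⁴ = L(1−A)/(16πσd²): d = √[L(1−A)/(16πσT_eq⁴)].
d = √[8.80×10²⁶ × 0.61 / (16π × 5.67×10⁻⁸ × (249)⁴)] = 2.21×10¹¹ m = 1.48 AU.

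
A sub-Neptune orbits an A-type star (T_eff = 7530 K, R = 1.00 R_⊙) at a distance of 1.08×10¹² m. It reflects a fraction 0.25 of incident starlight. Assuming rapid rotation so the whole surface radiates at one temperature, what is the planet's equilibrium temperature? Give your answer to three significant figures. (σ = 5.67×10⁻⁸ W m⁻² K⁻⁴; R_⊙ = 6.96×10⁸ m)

T_eq ≈ 126 K

R_⋆ = 1.00 × 6.96×10⁸ = 6.96×10⁸ m.
L = 4πR_⋆²σT_⋆⁴ = 4π(6.96×10⁸)² × 5.67×10⁻⁸ × (7530)⁴ = 1.11×10²⁷ W.
S = L/(4πd²) = 75.7 W m⁻².
Energy balance: absorbed = emitted ⇒ πR²·S(1−A) = 4πR²·σT_eq⁴, so T_eq⁴ = S(1−A)/(4σ).
T_eq = [75.7 × 0.75 / (4 × 5.67×10⁻⁸)]^(1/4) = (2.50×10⁸)^(1/4) = 126 K.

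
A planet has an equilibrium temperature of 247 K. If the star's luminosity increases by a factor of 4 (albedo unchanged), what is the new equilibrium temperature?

T_eq ≈ 349 K

T_eq ∝ L^(1/4) · d^(−1/2).
T′ = 247 × 4^(1/4) = 349 K.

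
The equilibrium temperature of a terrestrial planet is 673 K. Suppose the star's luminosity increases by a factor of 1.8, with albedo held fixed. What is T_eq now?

T_eq ∝ L^(1/4) · d^(−1/2).
T′ = 673 × 1.8^(1/4) = 780 K.

T_eq ≈ 780 K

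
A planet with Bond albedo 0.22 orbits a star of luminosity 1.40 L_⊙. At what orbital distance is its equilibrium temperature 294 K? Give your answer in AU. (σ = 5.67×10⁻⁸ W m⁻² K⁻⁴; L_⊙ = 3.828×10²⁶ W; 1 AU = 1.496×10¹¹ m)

L = 1.40 × 3.828×10²⁶ = 5.36×10²⁶ W.
From T_eq⁴ = L(1−A)/(16πσd²): d = √[L(1−A)/(16πσT_eq⁴)].
d = √[5.36×10²⁶ × 0.78 / (16π × 5.67×10⁻⁸ × (294)⁴)] = 1.40×10¹¹ m = 0.937 AU.

d ≈ 0.937 AU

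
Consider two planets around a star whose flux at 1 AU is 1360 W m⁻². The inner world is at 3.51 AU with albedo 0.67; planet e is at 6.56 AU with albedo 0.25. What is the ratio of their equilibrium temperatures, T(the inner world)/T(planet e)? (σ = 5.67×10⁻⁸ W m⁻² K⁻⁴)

T₁/T₂ ≈ 1.113

T_eq = [S₀(1−A)/(4σd²)]^(1/4), so T ∝ (1−A)^(1/4) / √d.
T₁ = [1360×0.33/(4×5.67×10⁻⁸×3.51²)]^(1/4) = 112.58 K.
T₂ = [1360×0.75/(4×5.67×10⁻⁸×6.56²)]^(1/4) = 101.11 K.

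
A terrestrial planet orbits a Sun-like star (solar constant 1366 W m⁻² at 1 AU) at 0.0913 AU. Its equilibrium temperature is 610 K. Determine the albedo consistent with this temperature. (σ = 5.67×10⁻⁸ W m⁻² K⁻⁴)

A ≈ 0.81

Flux at 0.0913 AU: S = 1366/0.0913² = 1.64×10⁵ W m⁻².
From T_eq⁴ = S(1−A)/(4σ): 1−A = 4σT_eq⁴/S.
1−A = 4 × 5.67×10⁻⁸ × (610)⁴ / 1.64×10⁵ = 0.192.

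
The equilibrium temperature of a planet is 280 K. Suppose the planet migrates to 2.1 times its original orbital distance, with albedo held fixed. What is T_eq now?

T_eq ≈ 193 K

T_eq ∝ L^(1/4) · d^(−1/2).
T′ = 280 / 2.1^(1/2) = 193 K.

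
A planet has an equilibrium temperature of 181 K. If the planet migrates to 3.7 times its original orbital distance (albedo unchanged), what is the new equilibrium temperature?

T_eq ∝ L^(1/4) · d^(−1/2).
T′ = 181 / 3.7^(1/2) = 94.1 K.

T_eq ≈ 94.1 K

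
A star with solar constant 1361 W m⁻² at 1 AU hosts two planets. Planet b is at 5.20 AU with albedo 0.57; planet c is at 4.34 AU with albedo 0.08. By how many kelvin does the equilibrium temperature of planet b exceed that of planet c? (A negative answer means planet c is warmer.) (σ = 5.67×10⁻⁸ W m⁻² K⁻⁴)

T_eq = [S₀(1−A)/(4σd²)]^(1/4), so T ∝ (1−A)^(1/4) / √d.
T₁ = [1361×0.43/(4×5.67×10⁻⁸×5.20²)]^(1/4) = 98.84 K.
T₂ = [1361×0.92/(4×5.67×10⁻⁸×4.34²)]^(1/4) = 130.84 K.

ΔT ≈ -32.0 K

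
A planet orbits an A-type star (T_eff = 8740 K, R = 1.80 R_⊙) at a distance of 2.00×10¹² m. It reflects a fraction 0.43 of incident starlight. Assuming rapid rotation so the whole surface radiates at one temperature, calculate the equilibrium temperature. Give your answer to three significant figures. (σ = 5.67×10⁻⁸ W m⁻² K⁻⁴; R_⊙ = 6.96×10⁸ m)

R_⋆ = 1.80 × 6.96×10⁸ = 1.25×10⁹ m.
L = 4πR_⋆²σT_⋆⁴ = 4π(1.25×10⁹)² × 5.67×10⁻⁸ × (8740)⁴ = 6.53×10²⁷ W.
S = L/(4πd²) = 130 W m⁻².
Energy balance: absorbed = emitted ⇒ πR²·S(1−A) = 4πR²·σT_eq⁴, so T_eq⁴ = S(1−A)/(4σ).
T_eq = [130 × 0.57 / (4 × 5.67×10⁻⁸)]^(1/4) = (3.26×10⁸)^(1/4) = 134 K.

T_eq ≈ 134 K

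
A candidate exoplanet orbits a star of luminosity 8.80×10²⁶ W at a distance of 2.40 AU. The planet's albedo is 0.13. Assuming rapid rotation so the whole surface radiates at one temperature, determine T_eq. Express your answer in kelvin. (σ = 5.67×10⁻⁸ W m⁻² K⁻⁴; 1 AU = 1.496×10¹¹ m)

d = 2.40 AU = 3.59×10¹¹ m.
Flux: S = L/(4πd²) = 8.80×10²⁶/(4π×(3.59×10¹¹)²) = 543 W m⁻².
Energy balance: absorbed = emitted ⇒ πR²·S(1−A) = 4πR²·σT_eq⁴, so T_eq⁴ = S(1−A)/(4σ).
T_eq = [543 × 0.87 / (4 × 5.67×10⁻⁸)]^(1/4) = (2.08×10⁹)^(1/4) = 214 K.

T_eq ≈ 214 K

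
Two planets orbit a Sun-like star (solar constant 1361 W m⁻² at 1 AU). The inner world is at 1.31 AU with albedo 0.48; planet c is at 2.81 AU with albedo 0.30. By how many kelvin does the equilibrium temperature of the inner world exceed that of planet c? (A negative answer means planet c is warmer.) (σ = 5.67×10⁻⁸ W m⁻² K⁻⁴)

ΔT ≈ 54.6 K

T_eq = [S₀(1−A)/(4σd²)]^(1/4), so T ∝ (1−A)^(1/4) / √d.
T₁ = [1361×0.52/(4×5.67×10⁻⁸×1.31²)]^(1/4) = 206.50 K.
T₂ = [1361×0.70/(4×5.67×10⁻⁸×2.81²)]^(1/4) = 151.87 K.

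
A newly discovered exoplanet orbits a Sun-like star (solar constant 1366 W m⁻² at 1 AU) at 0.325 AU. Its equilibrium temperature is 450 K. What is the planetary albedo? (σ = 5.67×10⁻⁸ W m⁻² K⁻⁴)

A ≈ 0.28

Flux at 0.325 AU: S = 1366/0.325² = 1.29×10⁴ W m⁻².
From T_eq⁴ = S(1−A)/(4σ): 1−A = 4σT_eq⁴/S.
1−A = 4 × 5.67×10⁻⁸ × (450)⁴ / 1.29×10⁴ = 0.719.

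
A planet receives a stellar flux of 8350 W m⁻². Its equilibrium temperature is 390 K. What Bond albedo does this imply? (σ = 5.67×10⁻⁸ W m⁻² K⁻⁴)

A ≈ 0.37

From T_eq⁴ = S(1−A)/(4σ): 1−A = 4σT_eq⁴/S.
1−A = 4 × 5.67×10⁻⁸ × (390)⁴ / 8350 = 0.628.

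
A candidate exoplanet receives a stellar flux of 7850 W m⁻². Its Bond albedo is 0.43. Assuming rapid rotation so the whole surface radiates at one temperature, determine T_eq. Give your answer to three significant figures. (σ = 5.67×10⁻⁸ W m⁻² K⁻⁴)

Energy balance: absorbed = emitted ⇒ πR²·S(1−A) = 4πR²·σT_eq⁴, so T_eq⁴ = S(1−A)/(4σ).
T_eq = [7850 × 0.57 / (4 × 5.67×10⁻⁸)]^(1/4) = (1.97×10¹⁰)^(1/4) = 375 K.

T_eq ≈ 375 K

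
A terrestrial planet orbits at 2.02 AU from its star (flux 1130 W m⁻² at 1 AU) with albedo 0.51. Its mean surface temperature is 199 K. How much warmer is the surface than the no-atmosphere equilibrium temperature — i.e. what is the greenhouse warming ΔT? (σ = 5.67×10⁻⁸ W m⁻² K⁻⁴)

ΔT ≈ 42.6 K

S = 1130/2.02² = 276.9 W m⁻².
T_eq = [S(1−A)/(4σ)]^(1/4) = [276.9×0.49/(4×5.67×10⁻⁸)]^(1/4) = 156.4 K.
ΔT = T_surf − T_eq = 199 − 156.4.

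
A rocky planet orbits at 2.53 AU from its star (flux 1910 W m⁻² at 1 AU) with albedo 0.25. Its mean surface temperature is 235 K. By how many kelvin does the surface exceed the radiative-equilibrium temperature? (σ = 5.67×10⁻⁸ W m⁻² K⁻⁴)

S = 1910/2.53² = 298.4 W m⁻².
T_eq = [S(1−A)/(4σ)]^(1/4) = [298.4×0.75/(4×5.67×10⁻⁸)]^(1/4) = 177.2 K.
ΔT = T_surf − T_eq = 235 − 177.2.

ΔT ≈ 57.8 K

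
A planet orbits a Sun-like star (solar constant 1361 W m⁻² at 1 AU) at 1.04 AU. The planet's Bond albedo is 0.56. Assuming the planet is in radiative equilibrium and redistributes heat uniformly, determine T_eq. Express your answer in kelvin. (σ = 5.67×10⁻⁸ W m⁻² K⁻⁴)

T_eq ≈ 222 K

Flux at 1.04 AU: S = 1361/1.04² = 1260 W m⁻².
Energy balance: absorbed = emitted ⇒ πR²·S(1−A) = 4πR²·σT_eq⁴, so T_eq⁴ = S(1−A)/(4σ).
T_eq = [1260 × 0.44 / (4 × 5.67×10⁻⁸)]^(1/4) = (2.44×10⁹)^(1/4) = 222 K.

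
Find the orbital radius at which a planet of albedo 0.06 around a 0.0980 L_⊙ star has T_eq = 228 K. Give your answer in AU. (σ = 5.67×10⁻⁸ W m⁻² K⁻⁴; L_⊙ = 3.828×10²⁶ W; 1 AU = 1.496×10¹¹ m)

d ≈ 0.452 AU

L = 0.0980 × 3.828×10²⁶ = 3.75×10²⁵ W.
From T_eq⁴ = L(1−A)/(16πσd²): d = √[L(1−A)/(16πσT_eq⁴)].
d = √[3.75×10²⁵ × 0.94 / (16π × 5.67×10⁻⁸ × (228)⁴)] = 6.77×10¹⁰ m = 0.452 AU.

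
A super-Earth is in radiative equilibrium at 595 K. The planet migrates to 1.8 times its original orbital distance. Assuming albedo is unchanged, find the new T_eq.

T_eq ≈ 443 K

T_eq ∝ L^(1/4) · d^(−1/2).
T′ = 595 / 1.8^(1/2) = 443 K.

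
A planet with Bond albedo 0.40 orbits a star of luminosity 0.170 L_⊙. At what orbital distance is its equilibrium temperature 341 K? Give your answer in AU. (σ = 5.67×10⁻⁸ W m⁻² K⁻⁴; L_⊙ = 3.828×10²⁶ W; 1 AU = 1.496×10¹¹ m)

d ≈ 0.213 AU

L = 0.170 × 3.828×10²⁶ = 6.51×10²⁵ W.
From T_eq⁴ = L(1−A)/(16πσd²): d = √[L(1−A)/(16πσT_eq⁴)].
d = √[6.51×10²⁵ × 0.60 / (16π × 5.67×10⁻⁸ × (341)⁴)] = 3.18×10¹⁰ m = 0.213 AU.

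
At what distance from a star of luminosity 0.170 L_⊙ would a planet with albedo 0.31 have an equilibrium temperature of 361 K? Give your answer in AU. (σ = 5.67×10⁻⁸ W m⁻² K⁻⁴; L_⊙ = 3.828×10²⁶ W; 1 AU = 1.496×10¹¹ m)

L = 0.170 × 3.828×10²⁶ = 6.51×10²⁵ W.
From T_eq⁴ = L(1−A)/(16πσd²): d = √[L(1−A)/(16πσT_eq⁴)].
d = √[6.51×10²⁵ × 0.69 / (16π × 5.67×10⁻⁸ × (361)⁴)] = 3.05×10¹⁰ m = 0.204 AU.

d ≈ 0.204 AU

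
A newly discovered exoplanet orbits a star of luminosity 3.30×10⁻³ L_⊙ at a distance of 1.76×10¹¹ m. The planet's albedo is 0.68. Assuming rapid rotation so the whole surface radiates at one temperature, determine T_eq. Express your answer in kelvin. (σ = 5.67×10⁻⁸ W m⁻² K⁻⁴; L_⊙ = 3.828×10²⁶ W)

T_eq ≈ 46.3 K

L = 3.30×10⁻³ × 3.828×10²⁶ = 1.26×10²⁴ W.
Flux: S = L/(4πd²) = 1.26×10²⁴/(4π×(1.76×10¹¹)²) = 3.25 W m⁻².
Energy balance: absorbed = emitted ⇒ πR²·S(1−A) = 4πR²·σT_eq⁴, so T_eq⁴ = S(1−A)/(4σ).
T_eq = [3.25 × 0.32 / (4 × 5.67×10⁻⁸)]^(1/4) = (4.58×10⁶)^(1/4) = 46.3 K.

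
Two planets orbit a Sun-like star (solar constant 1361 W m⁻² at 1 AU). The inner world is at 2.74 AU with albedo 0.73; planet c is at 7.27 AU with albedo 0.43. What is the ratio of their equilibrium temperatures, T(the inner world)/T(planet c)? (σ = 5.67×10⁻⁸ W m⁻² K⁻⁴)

T₁/T₂ ≈ 1.351

T_eq = [S₀(1−A)/(4σd²)]^(1/4), so T ∝ (1−A)^(1/4) / √d.
T₁ = [1361×0.27/(4×5.67×10⁻⁸×2.74²)]^(1/4) = 121.20 K.
T₂ = [1361×0.57/(4×5.67×10⁻⁸×7.27²)]^(1/4) = 89.69 K.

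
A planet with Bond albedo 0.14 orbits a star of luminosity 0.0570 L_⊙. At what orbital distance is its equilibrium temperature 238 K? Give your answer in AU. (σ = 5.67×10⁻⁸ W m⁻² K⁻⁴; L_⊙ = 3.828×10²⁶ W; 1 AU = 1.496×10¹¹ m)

L = 0.0570 × 3.828×10²⁶ = 2.18×10²⁵ W.
From T_eq⁴ = L(1−A)/(16πσd²): d = √[L(1−A)/(16πσT_eq⁴)].
d = √[2.18×10²⁵ × 0.86 / (16π × 5.67×10⁻⁸ × (238)⁴)] = 4.53×10¹⁰ m = 0.303 AU.

d ≈ 0.303 AU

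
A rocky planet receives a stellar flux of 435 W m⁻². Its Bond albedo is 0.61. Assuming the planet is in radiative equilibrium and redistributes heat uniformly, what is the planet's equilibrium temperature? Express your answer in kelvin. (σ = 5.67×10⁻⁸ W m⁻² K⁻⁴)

T_eq ≈ 165 K

Energy balance: absorbed = emitted ⇒ πR²·S(1−A) = 4πR²·σT_eq⁴, so T_eq⁴ = S(1−A)/(4σ).
T_eq = [435 × 0.39 / (4 × 5.67×10⁻⁸)]^(1/4) = (7.48×10⁸)^(1/4) = 165 K.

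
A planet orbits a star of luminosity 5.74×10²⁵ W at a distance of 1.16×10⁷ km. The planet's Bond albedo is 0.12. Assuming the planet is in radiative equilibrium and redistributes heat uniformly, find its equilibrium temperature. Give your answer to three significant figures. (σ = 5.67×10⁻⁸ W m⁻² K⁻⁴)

d = 1.16×10⁷ km = 1.16×10¹⁰ m.
Flux: S = L/(4πd²) = 5.74×10²⁵/(4π×(1.16×10¹⁰)²) = 3.39×10⁴ W m⁻².
Energy balance: absorbed = emitted ⇒ πR²·S(1−A) = 4πR²·σT_eq⁴, so T_eq⁴ = S(1−A)/(4σ).
T_eq = [3.39×10⁴ × 0.88 / (4 × 5.67×10⁻⁸)]^(1/4) = (1.32×10¹¹)^(1/4) = 602 K.

T_eq ≈ 602 K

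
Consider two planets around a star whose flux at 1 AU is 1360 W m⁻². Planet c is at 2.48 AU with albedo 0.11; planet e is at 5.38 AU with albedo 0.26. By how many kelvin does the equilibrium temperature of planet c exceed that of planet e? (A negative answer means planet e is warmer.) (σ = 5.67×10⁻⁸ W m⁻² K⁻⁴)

ΔT ≈ 60.4 K

T_eq = [S₀(1−A)/(4σd²)]^(1/4), so T ∝ (1−A)^(1/4) / √d.
T₁ = [1360×0.89/(4×5.67×10⁻⁸×2.48²)]^(1/4) = 171.63 K.
T₂ = [1360×0.74/(4×5.67×10⁻⁸×5.38²)]^(1/4) = 111.27 K.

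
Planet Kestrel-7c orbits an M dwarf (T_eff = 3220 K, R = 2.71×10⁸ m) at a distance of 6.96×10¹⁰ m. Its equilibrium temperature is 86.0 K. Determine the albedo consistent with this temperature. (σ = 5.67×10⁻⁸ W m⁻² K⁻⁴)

L = 4πR_⋆²σT_⋆⁴ = 4π(2.71×10⁸)² × 5.67×10⁻⁸ × (3220)⁴ = 5.63×10²⁴ W.
S = L/(4πd²) = 92.4 W m⁻².
From T_eq⁴ = S(1−A)/(4σ): 1−A = 4σT_eq⁴/S.
1−A = 4 × 5.67×10⁻⁸ × (86.0)⁴ / 92.4 = 0.134.

A ≈ 0.87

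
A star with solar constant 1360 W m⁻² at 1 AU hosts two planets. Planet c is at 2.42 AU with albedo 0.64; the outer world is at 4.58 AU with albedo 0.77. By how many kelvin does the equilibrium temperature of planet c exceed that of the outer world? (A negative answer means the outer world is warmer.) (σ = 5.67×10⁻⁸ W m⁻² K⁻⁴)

T_eq = [S₀(1−A)/(4σd²)]^(1/4), so T ∝ (1−A)^(1/4) / √d.
T₁ = [1360×0.36/(4×5.67×10⁻⁸×2.42²)]^(1/4) = 138.56 K.
T₂ = [1360×0.23/(4×5.67×10⁻⁸×4.58²)]^(1/4) = 90.05 K.

ΔT ≈ 48.5 K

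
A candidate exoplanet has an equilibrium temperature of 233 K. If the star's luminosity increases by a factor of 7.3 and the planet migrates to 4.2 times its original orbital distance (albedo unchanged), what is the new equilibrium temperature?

T_eq ≈ 187 K

T_eq ∝ L^(1/4) · d^(−1/2).
T′ = 233 × 7.3^(1/4) / 4.2^(1/2) = 187 K.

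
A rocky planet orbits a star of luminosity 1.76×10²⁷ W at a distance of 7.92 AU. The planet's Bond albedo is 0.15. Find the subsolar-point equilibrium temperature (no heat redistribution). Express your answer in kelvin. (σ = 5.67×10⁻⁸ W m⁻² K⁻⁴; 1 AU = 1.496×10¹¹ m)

d = 7.92 AU = 1.18×10¹² m.
Flux: S = L/(4πd²) = 1.76×10²⁷/(4π×(1.18×10¹²)²) = 99.8 W m⁻².
At the subsolar point the surface absorbs S(1−A) and emits σT⁴ per unit area — no factor of 4, since only the local patch is in balance.
T = [99.8 × 0.85 / 5.67×10⁻⁸]^(1/4) = (1.50×10⁹)^(1/4) = 197 K.

T_ss ≈ 197 K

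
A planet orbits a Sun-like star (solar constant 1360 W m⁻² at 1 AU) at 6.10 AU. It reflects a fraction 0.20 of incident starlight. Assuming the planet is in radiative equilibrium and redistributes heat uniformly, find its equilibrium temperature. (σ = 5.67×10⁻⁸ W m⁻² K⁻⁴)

Flux at 6.10 AU: S = 1360/6.10² = 36.5 W m⁻².
Energy balance: absorbed = emitted ⇒ πR²·S(1−A) = 4πR²·σT_eq⁴, so T_eq⁴ = S(1−A)/(4σ).
T_eq = [36.5 × 0.80 / (4 × 5.67×10⁻⁸)]^(1/4) = (1.29×10⁸)^(1/4) = 107 K.

T_eq ≈ 107 K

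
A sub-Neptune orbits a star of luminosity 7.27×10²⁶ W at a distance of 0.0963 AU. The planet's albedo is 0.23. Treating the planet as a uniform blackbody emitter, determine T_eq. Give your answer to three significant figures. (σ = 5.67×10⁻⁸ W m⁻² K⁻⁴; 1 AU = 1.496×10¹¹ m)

T_eq ≈ 986 K

d = 0.0963 AU = 1.44×10¹⁰ m.
Flux: S = L/(4πd²) = 7.27×10²⁶/(4π×(1.44×10¹⁰)²) = 2.79×10⁵ W m⁻².
Energy balance: absorbed = emitted ⇒ πR²·S(1−A) = 4πR²·σT_eq⁴, so T_eq⁴ = S(1−A)/(4σ).
T_eq = [2.79×10⁵ × 0.77 / (4 × 5.67×10⁻⁸)]^(1/4) = (9.46×10¹¹)^(1/4) = 986 K.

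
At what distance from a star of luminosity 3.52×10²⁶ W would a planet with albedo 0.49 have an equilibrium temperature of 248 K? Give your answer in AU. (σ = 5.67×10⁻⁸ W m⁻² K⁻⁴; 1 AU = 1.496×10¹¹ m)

d ≈ 0.863 AU

From T_eq⁴ = L(1−A)/(16πσd²): d = √[L(1−A)/(16πσT_eq⁴)].
d = √[3.52×10²⁶ × 0.51 / (16π × 5.67×10⁻⁸ × (248)⁴)] = 1.29×10¹¹ m = 0.863 AU.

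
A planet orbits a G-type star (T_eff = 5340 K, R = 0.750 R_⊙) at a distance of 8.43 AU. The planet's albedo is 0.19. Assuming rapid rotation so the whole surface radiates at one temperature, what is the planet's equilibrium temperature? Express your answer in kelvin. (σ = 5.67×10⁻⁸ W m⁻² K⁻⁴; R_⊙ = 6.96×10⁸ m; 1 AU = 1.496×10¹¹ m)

T_eq ≈ 72.9 K

R_⋆ = 0.750 × 6.96×10⁸ = 5.22×10⁸ m.
d = 8.43 AU = 1.26×10¹² m.
L = 4πR_⋆²σT_⋆⁴ = 4π(5.22×10⁸)² × 5.67×10⁻⁸ × (5340)⁴ = 1.58×10²⁶ W.
S = L/(4πd²) = 7.90 W m⁻².
Energy balance: absorbed = emitted ⇒ πR²·S(1−A) = 4πR²·σT_eq⁴, so T_eq⁴ = S(1−A)/(4σ).
T_eq = [7.90 × 0.81 / (4 × 5.67×10⁻⁸)]^(1/4) = (2.82×10⁷)^(1/4) = 72.9 K.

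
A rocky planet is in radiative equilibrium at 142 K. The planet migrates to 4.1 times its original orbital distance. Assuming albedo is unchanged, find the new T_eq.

T_eq ≈ 70.1 K

T_eq ∝ L^(1/4) · d^(−1/2).
T′ = 142 / 4.1^(1/2) = 70.1 K.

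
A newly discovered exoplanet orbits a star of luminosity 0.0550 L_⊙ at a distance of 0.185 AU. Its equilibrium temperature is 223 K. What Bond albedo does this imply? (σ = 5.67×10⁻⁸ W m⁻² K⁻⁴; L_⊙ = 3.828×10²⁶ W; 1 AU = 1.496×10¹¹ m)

d = 0.185 AU = 2.77×10¹⁰ m.
L = 0.0550 × 3.828×10²⁶ = 2.11×10²⁵ W.
Flux: S = L/(4πd²) = 2.11×10²⁵/(4π×(2.77×10¹⁰)²) = 2190 W m⁻².
From T_eq⁴ = S(1−A)/(4σ): 1−A = 4σT_eq⁴/S.
1−A = 4 × 5.67×10⁻⁸ × (223)⁴ / 2190 = 0.256.

A ≈ 0.74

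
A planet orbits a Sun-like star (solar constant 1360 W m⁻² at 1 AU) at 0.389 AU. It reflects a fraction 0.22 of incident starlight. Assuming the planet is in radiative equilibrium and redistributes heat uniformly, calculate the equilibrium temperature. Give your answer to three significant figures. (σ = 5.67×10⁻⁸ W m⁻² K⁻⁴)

Flux at 0.389 AU: S = 1360/0.389² = 8990 W m⁻².
Energy balance: absorbed = emitted ⇒ πR²·S(1−A) = 4πR²·σT_eq⁴, so T_eq⁴ = S(1−A)/(4σ).
T_eq = [8990 × 0.78 / (4 × 5.67×10⁻⁸)]^(1/4) = (3.09×10¹⁰)^(1/4) = 419 K.

T_eq ≈ 419 K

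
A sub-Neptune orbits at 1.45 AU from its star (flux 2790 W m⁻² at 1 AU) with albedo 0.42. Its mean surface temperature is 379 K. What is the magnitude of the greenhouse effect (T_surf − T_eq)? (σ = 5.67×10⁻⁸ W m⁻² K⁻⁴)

S = 2790/1.45² = 1327 W m⁻².
T_eq = [S(1−A)/(4σ)]^(1/4) = [1327×0.58/(4×5.67×10⁻⁸)]^(1/4) = 241.4 K.
ΔT = T_surf − T_eq = 379 − 241.4.

ΔT ≈ 137.6 K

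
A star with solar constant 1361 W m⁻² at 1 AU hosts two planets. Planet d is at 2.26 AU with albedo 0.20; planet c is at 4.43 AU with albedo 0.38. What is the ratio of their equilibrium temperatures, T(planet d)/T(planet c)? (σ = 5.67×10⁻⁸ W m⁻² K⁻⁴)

T_eq = [S₀(1−A)/(4σd²)]^(1/4), so T ∝ (1−A)^(1/4) / √d.
T₁ = [1361×0.80/(4×5.67×10⁻⁸×2.26²)]^(1/4) = 175.09 K.
T₂ = [1361×0.62/(4×5.67×10⁻⁸×4.43²)]^(1/4) = 117.34 K.

T₁/T₂ ≈ 1.492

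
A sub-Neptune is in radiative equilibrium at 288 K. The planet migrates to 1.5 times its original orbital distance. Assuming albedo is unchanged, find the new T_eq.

T_eq ∝ L^(1/4) · d^(−1/2).
T′ = 288 / 1.5^(1/2) = 235 K.

T_eq ≈ 235 K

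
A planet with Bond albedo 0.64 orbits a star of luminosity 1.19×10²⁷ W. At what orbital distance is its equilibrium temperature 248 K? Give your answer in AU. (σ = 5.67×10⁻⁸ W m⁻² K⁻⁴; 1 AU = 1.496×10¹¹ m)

d ≈ 1.33 AU

From T_eq⁴ = L(1−A)/(16πσd²): d = √[L(1−A)/(16πσT_eq⁴)].
d = √[1.19×10²⁷ × 0.36 / (16π × 5.67×10⁻⁸ × (248)⁴)] = 1.99×10¹¹ m = 1.33 AU.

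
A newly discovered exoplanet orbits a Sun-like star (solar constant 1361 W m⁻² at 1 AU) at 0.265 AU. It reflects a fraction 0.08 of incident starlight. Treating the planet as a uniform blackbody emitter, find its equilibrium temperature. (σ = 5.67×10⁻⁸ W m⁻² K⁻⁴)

Flux at 0.265 AU: S = 1361/0.265² = 1.94×10⁴ W m⁻².
Energy balance: absorbed = emitted ⇒ πR²·S(1−A) = 4πR²·σT_eq⁴, so T_eq⁴ = S(1−A)/(4σ).
T_eq = [1.94×10⁴ × 0.92 / (4 × 5.67×10⁻⁸)]^(1/4) = (7.86×10¹⁰)^(1/4) = 530 K.

T_eq ≈ 530 K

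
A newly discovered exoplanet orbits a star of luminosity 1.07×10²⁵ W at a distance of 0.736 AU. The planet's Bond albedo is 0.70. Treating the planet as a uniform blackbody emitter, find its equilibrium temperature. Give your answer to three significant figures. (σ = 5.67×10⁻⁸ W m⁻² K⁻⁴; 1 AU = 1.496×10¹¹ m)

T_eq ≈ 98.2 K

d = 0.736 AU = 1.10×10¹¹ m.
Flux: S = L/(4πd²) = 1.07×10²⁵/(4π×(1.10×10¹¹)²) = 70.2 W m⁻².
Energy balance: absorbed = emitted ⇒ πR²·S(1−A) = 4πR²·σT_eq⁴, so T_eq⁴ = S(1−A)/(4σ).
T_eq = [70.2 × 0.30 / (4 × 5.67×10⁻⁸)]^(1/4) = (9.29×10⁷)^(1/4) = 98.2 K.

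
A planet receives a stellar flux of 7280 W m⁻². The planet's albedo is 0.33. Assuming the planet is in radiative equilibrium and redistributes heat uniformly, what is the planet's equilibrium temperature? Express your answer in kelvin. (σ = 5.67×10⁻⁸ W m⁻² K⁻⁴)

T_eq ≈ 383 K

Energy balance: absorbed = emitted ⇒ πR²·S(1−A) = 4πR²·σT_eq⁴, so T_eq⁴ = S(1−A)/(4σ).
T_eq = [7280 × 0.67 / (4 × 5.67×10⁻⁸)]^(1/4) = (2.15×10¹⁰)^(1/4) = 383 K.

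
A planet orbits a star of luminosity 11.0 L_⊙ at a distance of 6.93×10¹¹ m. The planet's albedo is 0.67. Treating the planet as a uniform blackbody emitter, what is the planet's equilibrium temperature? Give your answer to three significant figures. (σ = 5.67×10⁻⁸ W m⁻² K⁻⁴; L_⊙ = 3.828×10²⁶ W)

L = 11.0 × 3.828×10²⁶ = 4.21×10²⁷ W.
Flux: S = L/(4πd²) = 4.21×10²⁷/(4π×(6.93×10¹¹)²) = 698 W m⁻².
Energy balance: absorbed = emitted ⇒ πR²·S(1−A) = 4πR²·σT_eq⁴, so T_eq⁴ = S(1−A)/(4σ).
T_eq = [698 × 0.33 / (4 × 5.67×10⁻⁸)]^(1/4) = (1.02×10⁹)^(1/4) = 179 K.

T_eq ≈ 179 K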